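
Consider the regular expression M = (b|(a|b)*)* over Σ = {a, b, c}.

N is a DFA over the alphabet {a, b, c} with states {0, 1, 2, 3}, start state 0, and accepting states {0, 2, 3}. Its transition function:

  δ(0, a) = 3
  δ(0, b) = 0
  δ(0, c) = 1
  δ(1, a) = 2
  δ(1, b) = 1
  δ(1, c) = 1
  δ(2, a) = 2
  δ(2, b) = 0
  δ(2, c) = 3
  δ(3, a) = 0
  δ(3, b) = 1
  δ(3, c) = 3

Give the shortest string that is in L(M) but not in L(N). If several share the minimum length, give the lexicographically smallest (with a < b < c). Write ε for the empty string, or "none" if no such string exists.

ab

The string ab is accepted by M but not by N.
No shorter string lies in the difference, and ab is the lexicographically first length-2 string in L(M) \ L(N).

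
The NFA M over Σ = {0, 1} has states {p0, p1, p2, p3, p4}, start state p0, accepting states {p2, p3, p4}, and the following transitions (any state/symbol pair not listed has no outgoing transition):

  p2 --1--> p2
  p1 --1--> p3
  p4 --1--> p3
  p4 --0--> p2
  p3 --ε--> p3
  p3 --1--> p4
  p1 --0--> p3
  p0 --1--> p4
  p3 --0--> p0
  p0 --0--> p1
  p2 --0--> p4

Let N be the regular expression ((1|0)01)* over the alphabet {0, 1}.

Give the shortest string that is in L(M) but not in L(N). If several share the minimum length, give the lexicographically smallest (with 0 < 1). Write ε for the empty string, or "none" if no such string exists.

The string 1 is accepted by M but not by N.
No shorter string lies in the difference, and 1 is the lexicographically first length-1 string in L(M) \ L(N).

1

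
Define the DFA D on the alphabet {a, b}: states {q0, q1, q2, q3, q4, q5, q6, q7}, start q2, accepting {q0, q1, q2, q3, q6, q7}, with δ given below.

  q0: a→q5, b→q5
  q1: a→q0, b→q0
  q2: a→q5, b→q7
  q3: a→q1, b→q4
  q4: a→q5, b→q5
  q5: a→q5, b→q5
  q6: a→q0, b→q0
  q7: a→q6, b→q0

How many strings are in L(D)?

6

The useful subgraph on states {q0, q2, q6, q7} is acyclic, so L(D) is finite; the longest accepting path visits 4 useful states, giving maximum string length 3.
Counting accepting paths from q2 by length: 1 of length 0, 1 of length 1, 2 of length 2, 2 of length 3. Total 6.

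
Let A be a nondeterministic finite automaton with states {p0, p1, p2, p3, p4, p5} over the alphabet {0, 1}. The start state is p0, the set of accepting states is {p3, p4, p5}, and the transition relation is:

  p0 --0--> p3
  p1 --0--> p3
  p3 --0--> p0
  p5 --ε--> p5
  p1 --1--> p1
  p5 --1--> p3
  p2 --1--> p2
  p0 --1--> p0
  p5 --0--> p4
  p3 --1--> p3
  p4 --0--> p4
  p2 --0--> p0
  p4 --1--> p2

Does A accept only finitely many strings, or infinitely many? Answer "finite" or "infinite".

State p0 is reachable from the start and can reach an accepting state, and it lies on the cycle p0 → p0.
Traversing that cycle any number of times yields accepted strings of unbounded length, so the language is infinite.

infinite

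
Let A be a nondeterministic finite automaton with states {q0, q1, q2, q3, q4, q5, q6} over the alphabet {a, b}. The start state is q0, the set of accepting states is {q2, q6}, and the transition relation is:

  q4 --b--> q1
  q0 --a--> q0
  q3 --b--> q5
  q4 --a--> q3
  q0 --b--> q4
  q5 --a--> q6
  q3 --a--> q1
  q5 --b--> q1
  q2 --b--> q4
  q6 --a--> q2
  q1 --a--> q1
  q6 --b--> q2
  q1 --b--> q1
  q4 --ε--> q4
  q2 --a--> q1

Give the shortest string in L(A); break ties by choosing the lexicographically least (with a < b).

A breadth-first search from q0 reaches an accepting state first via the path q0 → q4 → q3 → q5 → q6 on input baba.
No string of length < 4 is accepted (BFS exhausts all shorter strings without reaching an accepting state), and baba is the lexicographically least accepting string of length 4.

baba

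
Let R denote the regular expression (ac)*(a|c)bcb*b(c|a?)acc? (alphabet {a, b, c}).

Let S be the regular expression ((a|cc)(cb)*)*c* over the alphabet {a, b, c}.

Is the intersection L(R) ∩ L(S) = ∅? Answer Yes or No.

Converting the expression R to a DFA (subset construction, then merging equivalent states) gives the minimal DFA with states {r0, r1, r2, r3, r4, r5, r6, r7, r8, r9, r10, r11}, start state r0, accepting states {r10, r11} and transitions r0: a→r1, b→r2, c→r3; r1: a→r2, b→r4, c→r0; r2: a→r2, b→r2, c→r2; r3: a→r2, b→r4, c→r2; r4: a→r2, b→r2, c→r5; r5: a→r2, b→r6, c→r2; r6: a→r7, b→r6, c→r8; r7: a→r9, b→r2, c→r10; r8: a→r9, b→r2, c→r2; r9: a→r2, b→r2, c→r10; r10: a→r2, b→r2, c→r11; r11: a→r2, b→r2, c→r2.
Converting the expression S to a DFA (subset construction, then merging equivalent states) gives the minimal DFA with states {s0, s1, s2, s3, s4}, start state s0, accepting states {s0, s1, s3, s4} and transitions s0: a→s1, b→s2, c→s3; s1: a→s1, b→s2, c→s4; s2: a→s2, b→s2, c→s2; s3: a→s2, b→s2, c→s1; s4: a→s2, b→s1, c→s1.
Exploring the product automaton R × S from the start pair (r0, s0), following both machines on each input symbol, reaches 19 state pairs: (r0, s0), (r1, s1), (r2, s2), (r3, s3), (r2, s1), (r4, s2), (r0, s4), (r2, s4), (r5, s2), (r1, s2), (r3, s1), (r6, s2), (r0, s2), (r7, s2), (r8, s2), (r3, s2), (r9, s2), (r10, s2), (r11, s2).
R accepts in {r10, r11} and S accepts in {s0, s1, s3, s4}; no reachable pair has both components accepting, so no string drives both machines to acceptance simultaneously and L(R) ∩ L(S) = ∅.
So no string is accepted by both, and the intersection is empty.

Yes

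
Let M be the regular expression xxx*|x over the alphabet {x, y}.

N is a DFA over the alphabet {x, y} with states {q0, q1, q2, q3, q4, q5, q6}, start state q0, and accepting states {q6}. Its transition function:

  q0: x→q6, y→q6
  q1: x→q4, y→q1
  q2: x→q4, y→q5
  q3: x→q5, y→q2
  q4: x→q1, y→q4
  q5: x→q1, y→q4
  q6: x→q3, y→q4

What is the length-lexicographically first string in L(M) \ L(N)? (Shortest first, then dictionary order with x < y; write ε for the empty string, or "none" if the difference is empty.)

The string xx is accepted by M but not by N.
No shorter string lies in the difference, and xx is the lexicographically first length-2 string in L(M) \ L(N).

xx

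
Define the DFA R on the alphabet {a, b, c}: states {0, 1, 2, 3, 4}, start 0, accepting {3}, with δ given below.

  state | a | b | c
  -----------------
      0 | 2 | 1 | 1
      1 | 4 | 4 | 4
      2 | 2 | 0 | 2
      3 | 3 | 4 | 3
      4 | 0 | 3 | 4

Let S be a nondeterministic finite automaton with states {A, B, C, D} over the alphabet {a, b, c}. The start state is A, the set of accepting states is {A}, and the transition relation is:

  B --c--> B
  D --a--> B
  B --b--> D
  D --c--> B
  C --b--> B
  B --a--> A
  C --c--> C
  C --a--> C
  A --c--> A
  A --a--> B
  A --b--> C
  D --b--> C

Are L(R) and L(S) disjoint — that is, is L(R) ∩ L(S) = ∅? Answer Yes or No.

The string baba is accepted by both R and S.
Hence L(R) ∩ L(S) ≠ ∅.

No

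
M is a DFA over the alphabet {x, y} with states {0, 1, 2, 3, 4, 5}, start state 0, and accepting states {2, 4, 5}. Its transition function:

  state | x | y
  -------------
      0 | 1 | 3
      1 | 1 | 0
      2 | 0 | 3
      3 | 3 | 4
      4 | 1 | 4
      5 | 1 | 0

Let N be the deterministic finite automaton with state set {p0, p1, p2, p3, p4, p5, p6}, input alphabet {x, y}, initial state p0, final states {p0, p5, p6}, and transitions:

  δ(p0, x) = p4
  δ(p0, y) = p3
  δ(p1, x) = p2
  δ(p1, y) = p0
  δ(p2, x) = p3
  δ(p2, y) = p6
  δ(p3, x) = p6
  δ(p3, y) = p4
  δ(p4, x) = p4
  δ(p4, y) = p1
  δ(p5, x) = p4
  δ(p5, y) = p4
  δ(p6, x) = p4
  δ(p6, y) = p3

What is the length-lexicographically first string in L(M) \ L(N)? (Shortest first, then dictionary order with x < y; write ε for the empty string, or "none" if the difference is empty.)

The string yy is accepted by M but not by N.
No shorter string lies in the difference, and yy is the lexicographically first length-2 string in L(M) \ L(N).

yy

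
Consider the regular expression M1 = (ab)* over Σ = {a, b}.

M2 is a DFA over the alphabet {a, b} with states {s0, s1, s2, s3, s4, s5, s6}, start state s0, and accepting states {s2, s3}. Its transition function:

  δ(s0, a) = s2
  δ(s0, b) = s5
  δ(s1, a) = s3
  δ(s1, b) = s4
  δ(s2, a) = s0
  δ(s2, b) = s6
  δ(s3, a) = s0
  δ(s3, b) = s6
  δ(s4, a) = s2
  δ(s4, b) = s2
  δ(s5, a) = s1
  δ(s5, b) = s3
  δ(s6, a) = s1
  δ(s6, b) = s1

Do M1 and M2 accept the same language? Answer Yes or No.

No

The empty string ε is accepted by M1 but rejected by M2.
So L(M1) ≠ L(M2).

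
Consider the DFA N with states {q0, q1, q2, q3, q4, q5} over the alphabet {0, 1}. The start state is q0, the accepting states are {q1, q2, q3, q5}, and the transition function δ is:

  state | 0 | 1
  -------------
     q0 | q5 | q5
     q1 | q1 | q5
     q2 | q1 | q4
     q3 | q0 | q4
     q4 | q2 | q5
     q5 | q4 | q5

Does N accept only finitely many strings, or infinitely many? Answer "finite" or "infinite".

infinite

State q1 is reachable from the start and can reach an accepting state, and it lies on the cycle q1 → q1.
Traversing that cycle any number of times yields accepted strings of unbounded length, so the language is infinite.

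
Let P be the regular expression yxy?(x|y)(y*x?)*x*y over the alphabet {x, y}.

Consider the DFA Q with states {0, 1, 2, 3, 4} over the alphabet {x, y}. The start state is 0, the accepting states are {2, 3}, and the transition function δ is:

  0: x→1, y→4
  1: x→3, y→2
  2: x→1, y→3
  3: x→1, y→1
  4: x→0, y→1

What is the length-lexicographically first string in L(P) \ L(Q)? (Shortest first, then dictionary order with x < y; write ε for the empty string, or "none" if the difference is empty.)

yxyy

The string yxyy is accepted by P but not by Q.
No shorter string lies in the difference, and yxyy is the lexicographically first length-4 string in L(P) \ L(Q).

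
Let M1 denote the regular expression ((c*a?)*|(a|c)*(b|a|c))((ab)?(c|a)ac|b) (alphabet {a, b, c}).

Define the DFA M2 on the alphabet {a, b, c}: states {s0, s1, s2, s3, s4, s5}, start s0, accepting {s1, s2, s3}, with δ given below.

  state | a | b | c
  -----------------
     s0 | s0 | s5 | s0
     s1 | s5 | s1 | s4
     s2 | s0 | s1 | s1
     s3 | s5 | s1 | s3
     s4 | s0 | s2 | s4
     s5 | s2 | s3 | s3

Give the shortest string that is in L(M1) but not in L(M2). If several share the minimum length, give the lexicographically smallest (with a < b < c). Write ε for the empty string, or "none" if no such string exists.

The string b is accepted by M1 but not by M2.
No shorter string lies in the difference, and b is the lexicographically first length-1 string in L(M1) \ L(M2).

b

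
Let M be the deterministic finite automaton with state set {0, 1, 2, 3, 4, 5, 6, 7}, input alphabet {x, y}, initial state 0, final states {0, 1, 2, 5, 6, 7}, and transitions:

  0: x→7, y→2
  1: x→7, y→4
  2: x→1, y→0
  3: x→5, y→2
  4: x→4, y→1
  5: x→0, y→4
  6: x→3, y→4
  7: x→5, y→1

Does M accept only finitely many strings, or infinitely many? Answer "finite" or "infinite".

State 0 is reachable from the start and can reach an accepting state, and it lies on the cycle 0 → 2 → 0.
Traversing that cycle any number of times yields accepted strings of unbounded length, so the language is infinite.

infinite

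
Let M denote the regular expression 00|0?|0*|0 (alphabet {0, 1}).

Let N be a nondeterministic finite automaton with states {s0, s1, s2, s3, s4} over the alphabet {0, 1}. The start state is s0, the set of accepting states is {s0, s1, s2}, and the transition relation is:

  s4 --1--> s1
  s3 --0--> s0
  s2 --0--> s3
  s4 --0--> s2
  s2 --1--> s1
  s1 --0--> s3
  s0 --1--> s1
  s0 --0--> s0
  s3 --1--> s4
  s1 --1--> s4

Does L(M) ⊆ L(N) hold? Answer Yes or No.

Yes

Converting the expression M to a DFA (subset construction, then merging equivalent states) gives the minimal DFA with states {m0, m1}, start state m0, accepting states {m0} and transitions m0: 0→m0, 1→m1; m1: 0→m1, 1→m1.
Exploring the product automaton M × N from the start pair (m0, s0), following both machines on each input symbol, reaches 6 state pairs: (m0, s0), (m1, s1), (m1, s3), (m1, s4), (m1, s0), (m1, s2).
M accepts in {m0} and N accepts in {s0, s1, s2}. The reachable pairs whose M-component is accepting are (m0, s0); in each of them the N-component is accepting too, so the product for L(M) \ L(N) (M-component accepting, N-component rejecting) has no reachable accepting pair and the difference is empty.
Hence every string in L(M) is also in L(N).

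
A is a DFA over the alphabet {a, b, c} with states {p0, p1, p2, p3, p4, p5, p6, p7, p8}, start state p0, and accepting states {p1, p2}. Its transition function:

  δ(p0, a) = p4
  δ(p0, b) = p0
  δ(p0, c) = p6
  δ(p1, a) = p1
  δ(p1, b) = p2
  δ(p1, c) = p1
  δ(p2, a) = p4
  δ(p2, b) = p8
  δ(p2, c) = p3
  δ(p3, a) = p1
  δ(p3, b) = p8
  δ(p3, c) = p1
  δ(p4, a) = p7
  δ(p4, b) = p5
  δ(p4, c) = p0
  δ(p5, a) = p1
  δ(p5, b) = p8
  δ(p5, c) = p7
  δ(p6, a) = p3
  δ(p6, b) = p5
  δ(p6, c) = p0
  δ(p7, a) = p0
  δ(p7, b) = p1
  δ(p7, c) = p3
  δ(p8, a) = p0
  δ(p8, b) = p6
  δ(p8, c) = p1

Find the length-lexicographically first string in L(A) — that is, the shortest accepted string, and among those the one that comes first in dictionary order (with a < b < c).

A breadth-first search from p0 reaches an accepting state first via the path p0 → p4 → p7 → p1 on input aab.
No string of length < 3 is accepted (BFS exhausts all shorter strings without reaching an accepting state), and aab is the lexicographically least accepting string of length 3.

aab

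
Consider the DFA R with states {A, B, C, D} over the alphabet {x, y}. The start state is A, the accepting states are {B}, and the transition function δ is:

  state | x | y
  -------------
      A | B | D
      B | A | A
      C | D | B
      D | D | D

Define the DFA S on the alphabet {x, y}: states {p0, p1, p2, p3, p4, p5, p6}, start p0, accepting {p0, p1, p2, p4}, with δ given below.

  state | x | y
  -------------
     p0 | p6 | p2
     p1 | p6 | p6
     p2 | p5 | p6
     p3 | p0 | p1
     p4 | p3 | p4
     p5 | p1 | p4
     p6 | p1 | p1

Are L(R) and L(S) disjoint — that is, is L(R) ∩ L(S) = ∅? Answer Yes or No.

Yes

Exploring the product automaton R × S from the start pair (A, p0), following both machines on each input symbol, reaches 10 state pairs: (A, p0), (B, p6), (D, p2), (A, p1), (D, p5), (D, p6), (D, p1), (D, p4), (D, p3), (D, p0).
R accepts in {B} and S accepts in {p0, p1, p2, p4}; no reachable pair has both components accepting, so no string drives both machines to acceptance simultaneously and L(R) ∩ L(S) = ∅.
So no string is accepted by both, and the intersection is empty.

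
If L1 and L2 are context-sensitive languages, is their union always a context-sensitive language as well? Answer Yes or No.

Yes

A linear-bounded automaton can nondeterministically choose to simulate the LBA for L₁ or the LBA for L₂; equivalently, with disjoint nonterminals, S → S₁ | S₂ added to two noncontracting grammars is still noncontracting.
So the context-sensitive languages are closed under union.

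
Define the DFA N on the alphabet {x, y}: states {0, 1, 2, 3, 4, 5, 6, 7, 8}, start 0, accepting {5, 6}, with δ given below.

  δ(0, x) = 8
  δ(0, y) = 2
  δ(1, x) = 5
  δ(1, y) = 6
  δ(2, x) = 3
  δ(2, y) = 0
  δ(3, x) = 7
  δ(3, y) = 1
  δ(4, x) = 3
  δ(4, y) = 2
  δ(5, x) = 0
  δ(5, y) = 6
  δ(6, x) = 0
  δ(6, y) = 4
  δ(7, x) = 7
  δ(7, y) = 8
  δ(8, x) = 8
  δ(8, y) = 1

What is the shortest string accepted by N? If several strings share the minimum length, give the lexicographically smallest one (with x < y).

xyx

A breadth-first search from 0 reaches an accepting state first via the path 0 → 8 → 1 → 5 on input xyx.
No string of length < 3 is accepted (BFS exhausts all shorter strings without reaching an accepting state), and xyx is the lexicographically least accepting string of length 3.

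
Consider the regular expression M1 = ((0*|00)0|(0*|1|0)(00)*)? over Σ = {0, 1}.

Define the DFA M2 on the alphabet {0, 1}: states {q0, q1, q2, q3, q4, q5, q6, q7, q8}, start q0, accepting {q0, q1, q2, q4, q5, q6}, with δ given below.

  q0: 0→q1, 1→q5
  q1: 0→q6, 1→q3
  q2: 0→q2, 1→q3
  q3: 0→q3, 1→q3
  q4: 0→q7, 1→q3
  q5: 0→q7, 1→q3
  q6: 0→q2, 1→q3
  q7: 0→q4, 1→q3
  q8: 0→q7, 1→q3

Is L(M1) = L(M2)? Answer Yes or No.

Yes

Converting the expression M1 to a DFA (subset construction, then merging equivalent states) gives the minimal DFA with states {r0, r1, r2, r3, r4}, start state r0, accepting states {r0, r1, r2} and transitions r0: 0→r1, 1→r2; r1: 0→r1, 1→r3; r2: 0→r4, 1→r3; r3: 0→r3, 1→r3; r4: 0→r2, 1→r3.
Exploring the product automaton M1 × M2 from the start pair (r0, q0), following both machines on each input symbol, reaches 8 state pairs: (r0, q0), (r1, q1), (r2, q5), (r1, q6), (r3, q3), (r4, q7), (r1, q2), (r2, q4).
M1 accepts in {r0, r1, r2} and M2 accepts in {q0, q1, q2, q4, q5, q6}. In every reachable pair the two components are either both accepting — (r0, q0), (r1, q1), (r2, q5), (r1, q6), (r1, q2), (r2, q4) — or both non-accepting, so no string is accepted by exactly one of the machines: L(M1) \ L(M2) and L(M2) \ L(M1) are both empty.
Hence every string is accepted by M1 iff it is accepted by M2, and the two languages coincide.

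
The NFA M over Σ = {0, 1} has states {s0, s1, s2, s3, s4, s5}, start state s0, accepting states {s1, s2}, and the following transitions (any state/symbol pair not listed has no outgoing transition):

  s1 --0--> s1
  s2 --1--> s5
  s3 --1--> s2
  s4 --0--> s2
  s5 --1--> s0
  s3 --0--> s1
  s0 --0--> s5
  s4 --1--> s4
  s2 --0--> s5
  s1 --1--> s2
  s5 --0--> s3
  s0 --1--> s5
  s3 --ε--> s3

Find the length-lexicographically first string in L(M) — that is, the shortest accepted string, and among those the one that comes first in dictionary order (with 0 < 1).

A breadth-first search from s0 reaches an accepting state first via the path s0 → s5 → s3 → s1 on input 000.
No string of length < 3 is accepted (BFS exhausts all shorter strings without reaching an accepting state), and 000 is the lexicographically least accepting string of length 3.

000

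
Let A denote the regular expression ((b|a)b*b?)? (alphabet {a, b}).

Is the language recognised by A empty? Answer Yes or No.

No

The empty string ε matches the expression, so it belongs to L(A).
Since L(A) contains at least one string, it is not empty.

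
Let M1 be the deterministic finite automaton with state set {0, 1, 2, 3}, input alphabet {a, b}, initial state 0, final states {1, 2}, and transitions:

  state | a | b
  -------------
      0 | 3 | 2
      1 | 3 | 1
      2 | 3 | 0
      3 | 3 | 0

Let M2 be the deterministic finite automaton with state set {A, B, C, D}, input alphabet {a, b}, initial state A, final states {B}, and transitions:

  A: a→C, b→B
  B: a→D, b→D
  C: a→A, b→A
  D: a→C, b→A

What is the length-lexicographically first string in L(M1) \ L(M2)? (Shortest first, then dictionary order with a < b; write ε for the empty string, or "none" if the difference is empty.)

The string bbb is accepted by M1 but not by M2.
No shorter string lies in the difference, and bbb is the lexicographically first length-3 string in L(M1) \ L(M2).

bbb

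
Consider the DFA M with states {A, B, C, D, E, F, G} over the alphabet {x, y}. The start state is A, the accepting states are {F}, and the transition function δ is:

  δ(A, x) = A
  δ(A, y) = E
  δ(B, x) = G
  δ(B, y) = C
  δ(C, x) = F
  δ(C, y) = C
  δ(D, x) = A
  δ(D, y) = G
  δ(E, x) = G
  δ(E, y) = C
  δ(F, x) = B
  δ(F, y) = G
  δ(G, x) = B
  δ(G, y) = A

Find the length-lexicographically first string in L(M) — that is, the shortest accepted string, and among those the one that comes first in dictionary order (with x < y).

yyx

A breadth-first search from A reaches an accepting state first via the path A → E → C → F on input yyx.
No string of length < 3 is accepted (BFS exhausts all shorter strings without reaching an accepting state), and yyx is the lexicographically least accepting string of length 3.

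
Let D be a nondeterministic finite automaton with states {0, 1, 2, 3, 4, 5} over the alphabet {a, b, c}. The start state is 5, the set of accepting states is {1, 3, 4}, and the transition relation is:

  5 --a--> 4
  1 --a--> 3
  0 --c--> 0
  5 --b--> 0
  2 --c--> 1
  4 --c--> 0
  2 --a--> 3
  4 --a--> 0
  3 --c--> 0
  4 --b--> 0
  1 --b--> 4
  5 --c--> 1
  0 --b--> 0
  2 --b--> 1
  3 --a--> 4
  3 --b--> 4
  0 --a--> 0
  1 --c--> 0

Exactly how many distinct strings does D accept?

6

The useful subgraph on states {1, 3, 4, 5} is acyclic, so L(D) is finite; the longest accepting path visits 4 useful states, giving maximum string length 3.
Counting accepting paths from 5 by length: 2 of length 1, 2 of length 2, 2 of length 3. Total 6.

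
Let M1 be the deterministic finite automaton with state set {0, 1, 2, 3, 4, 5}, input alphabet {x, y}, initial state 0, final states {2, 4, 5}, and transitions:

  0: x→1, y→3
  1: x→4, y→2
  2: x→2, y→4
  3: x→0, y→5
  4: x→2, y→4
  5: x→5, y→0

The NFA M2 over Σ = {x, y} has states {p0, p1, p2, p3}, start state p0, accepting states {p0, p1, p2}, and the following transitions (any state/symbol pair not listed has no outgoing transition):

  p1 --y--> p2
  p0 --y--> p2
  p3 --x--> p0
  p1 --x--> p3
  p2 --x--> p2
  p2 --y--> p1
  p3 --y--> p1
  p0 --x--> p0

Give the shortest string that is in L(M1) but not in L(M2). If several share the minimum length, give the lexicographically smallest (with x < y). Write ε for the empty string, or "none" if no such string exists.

yyx

The string yyx is accepted by M1 but not by M2.
No shorter string lies in the difference, and yyx is the lexicographically first length-3 string in L(M1) \ L(M2).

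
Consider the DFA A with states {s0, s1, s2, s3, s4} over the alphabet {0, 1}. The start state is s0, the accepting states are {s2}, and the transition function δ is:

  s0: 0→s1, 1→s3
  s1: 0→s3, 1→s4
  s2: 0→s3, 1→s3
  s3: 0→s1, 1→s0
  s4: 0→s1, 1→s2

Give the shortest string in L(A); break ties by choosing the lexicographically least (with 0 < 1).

011

A breadth-first search from s0 reaches an accepting state first via the path s0 → s1 → s4 → s2 on input 011.
No string of length < 3 is accepted (BFS exhausts all shorter strings without reaching an accepting state), and 011 is the lexicographically least accepting string of length 3.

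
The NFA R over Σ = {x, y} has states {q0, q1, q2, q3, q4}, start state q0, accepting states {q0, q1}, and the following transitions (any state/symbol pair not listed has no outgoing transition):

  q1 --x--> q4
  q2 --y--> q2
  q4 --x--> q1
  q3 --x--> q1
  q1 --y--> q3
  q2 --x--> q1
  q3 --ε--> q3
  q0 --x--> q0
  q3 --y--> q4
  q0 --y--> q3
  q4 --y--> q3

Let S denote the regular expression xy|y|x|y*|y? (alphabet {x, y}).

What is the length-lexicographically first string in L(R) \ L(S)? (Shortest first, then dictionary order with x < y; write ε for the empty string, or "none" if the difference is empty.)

The string xx is accepted by R but not by S.
No shorter string lies in the difference, and xx is the lexicographically first length-2 string in L(R) \ L(S).

xx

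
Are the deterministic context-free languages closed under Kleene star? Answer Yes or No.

L = {c aⁿbⁿ : n≥0} ∪ {cc aⁿb²ⁿ : n≥0} is a DCFL (the number of leading c's fixes which ratio the DPDA checks), but L* is not. Every word of L starts with c, so in a factorisation of the string cc aⁱbʲ (i≥1) into words of L each factor begins at one of the two c's: either the whole string is a single word of L (forcing j = 2i), or it splits as c · (c aⁱbʲ) with c ∈ L (take n = 0) and c aⁱbʲ ∈ L (forcing j = i). Thus L* ∩ cca⁺b* = {cc aⁿbⁿ : n≥1} ∪ {cc aⁿb²ⁿ : n≥1}. A DPDA for L* would give one for this intersection with a regular set, and, started from its configuration after reading cc, one for {aⁿbⁿ : n≥1} ∪ {aⁿb²ⁿ : n≥1}, which no deterministic PDA accepts (a DPDA for it would have a single run on aⁿb²ⁿ, accepting after the prefix aⁿbⁿ and accepting again after n more b's; an ordinary PDA that simulates it on a's and b's and, at any moment when it is accepting, may switch to reading only a fresh letter d while feeding each d to the simulation as a b, would accept aⁱbʲdᵏ (k≥1) exactly when both aⁱbʲ and aⁱbʲ⁺ᵏ are in the language, i.e. its language intersected with the regular set a*b*d⁺ would be exactly {aⁿbⁿdⁿ : n≥1} — impossible, since context-free languages are closed under intersection with regular sets and {aⁿbⁿdⁿ} is not context-free). So L* is not a DCFL.

No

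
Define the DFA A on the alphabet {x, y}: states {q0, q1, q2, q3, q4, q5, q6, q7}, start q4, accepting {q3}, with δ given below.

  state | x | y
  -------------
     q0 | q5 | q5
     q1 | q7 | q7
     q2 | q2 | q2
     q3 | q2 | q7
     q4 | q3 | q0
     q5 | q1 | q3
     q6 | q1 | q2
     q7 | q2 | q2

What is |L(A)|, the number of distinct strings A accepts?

3

The useful subgraph on states {q0, q3, q4, q5} is acyclic, so L(A) is finite; the longest accepting path visits 4 useful states, giving maximum string length 3.
Counting accepting paths from q4 by length: 1 of length 1, 2 of length 3. Total 3.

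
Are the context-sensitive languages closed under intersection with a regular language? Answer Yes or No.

Every regular language is context-sensitive, and context-sensitive languages are closed under intersection (an LBA runs the DFA check and then the LBA for L on the same linear tape).
So the context-sensitive languages are closed under intersection with a regular language.

Yes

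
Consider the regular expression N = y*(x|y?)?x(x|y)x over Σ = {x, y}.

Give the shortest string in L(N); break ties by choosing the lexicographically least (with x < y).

By inspection of the expression, no string of length less than 3 matches, and xxx is the lexicographically first match of length 3.

xxx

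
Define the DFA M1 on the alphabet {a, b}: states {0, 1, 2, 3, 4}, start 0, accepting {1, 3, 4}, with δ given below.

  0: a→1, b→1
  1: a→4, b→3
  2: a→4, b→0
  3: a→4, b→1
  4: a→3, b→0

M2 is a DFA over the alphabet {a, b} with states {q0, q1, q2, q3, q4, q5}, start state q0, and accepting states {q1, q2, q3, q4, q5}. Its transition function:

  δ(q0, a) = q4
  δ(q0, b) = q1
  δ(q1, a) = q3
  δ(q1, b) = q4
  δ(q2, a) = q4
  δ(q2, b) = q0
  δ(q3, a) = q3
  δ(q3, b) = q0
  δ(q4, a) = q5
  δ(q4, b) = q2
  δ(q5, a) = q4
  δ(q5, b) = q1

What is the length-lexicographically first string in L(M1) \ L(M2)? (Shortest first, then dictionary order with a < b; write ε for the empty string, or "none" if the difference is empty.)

abb

The string abb is accepted by M1 but not by M2.
No shorter string lies in the difference, and abb is the lexicographically first length-3 string in L(M1) \ L(M2).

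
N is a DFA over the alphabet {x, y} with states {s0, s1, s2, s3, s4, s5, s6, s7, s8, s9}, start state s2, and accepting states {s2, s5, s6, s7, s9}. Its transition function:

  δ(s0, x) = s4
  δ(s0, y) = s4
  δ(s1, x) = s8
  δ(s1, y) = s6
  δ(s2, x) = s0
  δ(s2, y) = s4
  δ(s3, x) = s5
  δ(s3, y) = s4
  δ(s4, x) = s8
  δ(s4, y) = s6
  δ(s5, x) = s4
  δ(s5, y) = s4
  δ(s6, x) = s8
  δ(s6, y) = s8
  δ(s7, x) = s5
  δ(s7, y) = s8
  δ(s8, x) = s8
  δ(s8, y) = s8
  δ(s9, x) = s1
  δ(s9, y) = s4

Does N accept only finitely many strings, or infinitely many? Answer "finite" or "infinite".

The useful states (reachable from s2 and able to reach an accepting state) are {s0, s2, s4, s6}.
Restricted to these states the transition graph has no cycle, so every accepting path has bounded length and L is finite.

finite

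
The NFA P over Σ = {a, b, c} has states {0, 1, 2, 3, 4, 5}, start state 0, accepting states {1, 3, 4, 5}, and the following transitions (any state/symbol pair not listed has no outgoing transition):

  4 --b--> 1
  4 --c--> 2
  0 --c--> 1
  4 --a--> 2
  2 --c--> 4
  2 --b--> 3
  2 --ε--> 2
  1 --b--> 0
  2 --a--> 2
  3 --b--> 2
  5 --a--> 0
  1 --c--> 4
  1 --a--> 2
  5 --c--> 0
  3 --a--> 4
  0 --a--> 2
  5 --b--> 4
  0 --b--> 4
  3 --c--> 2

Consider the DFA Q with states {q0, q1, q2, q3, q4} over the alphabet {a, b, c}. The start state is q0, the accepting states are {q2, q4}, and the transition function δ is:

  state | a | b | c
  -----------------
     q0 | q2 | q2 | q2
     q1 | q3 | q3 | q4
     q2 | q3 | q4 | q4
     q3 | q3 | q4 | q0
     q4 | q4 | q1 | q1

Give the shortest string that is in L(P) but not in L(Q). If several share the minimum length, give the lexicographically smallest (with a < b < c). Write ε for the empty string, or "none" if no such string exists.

The string aac is accepted by P but not by Q.
No shorter string lies in the difference, and aac is the lexicographically first length-3 string in L(P) \ L(Q).

aac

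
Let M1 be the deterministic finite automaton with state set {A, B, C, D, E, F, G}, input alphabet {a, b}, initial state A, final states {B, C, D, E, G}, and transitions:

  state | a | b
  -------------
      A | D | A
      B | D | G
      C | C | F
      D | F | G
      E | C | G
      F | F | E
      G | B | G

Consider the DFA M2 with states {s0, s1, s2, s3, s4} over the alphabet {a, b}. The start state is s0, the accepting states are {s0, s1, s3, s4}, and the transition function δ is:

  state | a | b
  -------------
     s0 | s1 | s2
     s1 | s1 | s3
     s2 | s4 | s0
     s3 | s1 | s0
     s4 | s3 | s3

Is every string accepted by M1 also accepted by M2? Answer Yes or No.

The string abbb is in L(M1) but not in L(M2).
So L(M1) ⊄ L(M2).

No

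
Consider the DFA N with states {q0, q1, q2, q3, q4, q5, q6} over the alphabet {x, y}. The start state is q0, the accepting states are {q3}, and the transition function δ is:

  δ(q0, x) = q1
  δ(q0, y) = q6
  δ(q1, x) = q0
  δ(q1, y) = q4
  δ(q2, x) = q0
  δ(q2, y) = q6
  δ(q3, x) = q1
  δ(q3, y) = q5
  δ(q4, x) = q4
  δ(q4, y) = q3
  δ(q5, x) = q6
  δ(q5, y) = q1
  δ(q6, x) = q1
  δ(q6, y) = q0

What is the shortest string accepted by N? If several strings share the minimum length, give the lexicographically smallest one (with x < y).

A breadth-first search from q0 reaches an accepting state first via the path q0 → q1 → q4 → q3 on input xyy.
No string of length < 3 is accepted (BFS exhausts all shorter strings without reaching an accepting state), and xyy is the lexicographically least accepting string of length 3.

xyy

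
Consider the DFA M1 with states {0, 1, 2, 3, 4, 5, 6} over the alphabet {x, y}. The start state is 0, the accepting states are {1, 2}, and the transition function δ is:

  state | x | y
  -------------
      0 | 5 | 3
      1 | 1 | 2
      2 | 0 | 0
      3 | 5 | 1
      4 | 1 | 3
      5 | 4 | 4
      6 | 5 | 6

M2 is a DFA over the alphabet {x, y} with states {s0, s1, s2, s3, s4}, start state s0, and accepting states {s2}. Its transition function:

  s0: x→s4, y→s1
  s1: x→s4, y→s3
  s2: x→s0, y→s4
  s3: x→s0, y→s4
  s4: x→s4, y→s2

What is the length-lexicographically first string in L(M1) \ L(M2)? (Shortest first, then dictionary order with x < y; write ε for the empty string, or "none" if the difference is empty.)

yy

The string yy is accepted by M1 but not by M2.
No shorter string lies in the difference, and yy is the lexicographically first length-2 string in L(M1) \ L(M2).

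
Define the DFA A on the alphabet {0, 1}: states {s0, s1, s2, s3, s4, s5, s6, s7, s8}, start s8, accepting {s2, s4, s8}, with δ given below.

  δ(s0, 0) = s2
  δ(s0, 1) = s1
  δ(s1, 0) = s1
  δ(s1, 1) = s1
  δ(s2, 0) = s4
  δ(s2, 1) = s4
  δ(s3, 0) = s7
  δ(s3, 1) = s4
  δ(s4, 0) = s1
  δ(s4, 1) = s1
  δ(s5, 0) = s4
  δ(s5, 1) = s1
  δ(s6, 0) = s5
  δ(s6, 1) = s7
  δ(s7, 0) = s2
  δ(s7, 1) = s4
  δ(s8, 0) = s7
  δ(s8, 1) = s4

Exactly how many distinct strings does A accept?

6

The useful subgraph on states {s2, s4, s7, s8} is acyclic, so L(A) is finite; the longest accepting path visits 4 useful states, giving maximum string length 3.
Counting accepting paths from s8 by length: 1 of length 0, 1 of length 1, 2 of length 2, 2 of length 3. Total 6.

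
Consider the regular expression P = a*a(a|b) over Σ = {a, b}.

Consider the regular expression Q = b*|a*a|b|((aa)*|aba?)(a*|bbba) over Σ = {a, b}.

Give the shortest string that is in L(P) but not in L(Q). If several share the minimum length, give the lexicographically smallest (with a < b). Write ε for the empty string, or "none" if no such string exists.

aab

The string aab is accepted by P but not by Q.
No shorter string lies in the difference, and aab is the lexicographically first length-3 string in L(P) \ L(Q).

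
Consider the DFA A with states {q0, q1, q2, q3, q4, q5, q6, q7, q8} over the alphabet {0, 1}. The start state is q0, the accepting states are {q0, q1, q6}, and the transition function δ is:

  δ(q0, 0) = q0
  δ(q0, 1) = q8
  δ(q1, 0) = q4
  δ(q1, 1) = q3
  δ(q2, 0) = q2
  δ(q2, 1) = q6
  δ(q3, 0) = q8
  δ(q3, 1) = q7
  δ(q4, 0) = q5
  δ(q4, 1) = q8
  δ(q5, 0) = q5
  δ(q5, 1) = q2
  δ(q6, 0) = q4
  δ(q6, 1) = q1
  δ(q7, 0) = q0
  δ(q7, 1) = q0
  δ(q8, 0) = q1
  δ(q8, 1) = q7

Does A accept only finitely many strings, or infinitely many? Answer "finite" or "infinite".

infinite

State q0 is reachable from the start and can reach an accepting state, and it lies on the cycle q0 → q0.
Traversing that cycle any number of times yields accepted strings of unbounded length, so the language is infinite.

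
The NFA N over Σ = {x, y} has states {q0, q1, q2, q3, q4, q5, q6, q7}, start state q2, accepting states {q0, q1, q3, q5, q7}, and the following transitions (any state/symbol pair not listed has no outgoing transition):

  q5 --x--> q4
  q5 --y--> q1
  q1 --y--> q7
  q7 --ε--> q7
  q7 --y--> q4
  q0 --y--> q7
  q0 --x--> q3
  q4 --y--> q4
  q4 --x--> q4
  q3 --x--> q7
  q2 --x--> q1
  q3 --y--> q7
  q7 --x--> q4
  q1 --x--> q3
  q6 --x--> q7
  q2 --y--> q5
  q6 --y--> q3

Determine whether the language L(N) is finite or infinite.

The useful states (reachable from q2 and able to reach an accepting state) are {q1, q2, q3, q5, q7}.
Restricted to these states the transition graph has no cycle, so every accepting path has bounded length and L is finite.

finite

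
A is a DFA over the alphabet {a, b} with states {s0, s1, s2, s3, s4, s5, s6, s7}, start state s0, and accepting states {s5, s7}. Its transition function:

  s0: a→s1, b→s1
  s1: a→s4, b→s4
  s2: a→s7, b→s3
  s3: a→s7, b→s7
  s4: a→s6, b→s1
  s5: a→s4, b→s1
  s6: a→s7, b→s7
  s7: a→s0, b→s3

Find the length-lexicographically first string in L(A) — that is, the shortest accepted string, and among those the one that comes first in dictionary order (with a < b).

A breadth-first search from s0 reaches an accepting state first via the path s0 → s1 → s4 → s6 → s7 on input aaaa.
No string of length < 4 is accepted (BFS exhausts all shorter strings without reaching an accepting state), and aaaa is the lexicographically least accepting string of length 4.

aaaa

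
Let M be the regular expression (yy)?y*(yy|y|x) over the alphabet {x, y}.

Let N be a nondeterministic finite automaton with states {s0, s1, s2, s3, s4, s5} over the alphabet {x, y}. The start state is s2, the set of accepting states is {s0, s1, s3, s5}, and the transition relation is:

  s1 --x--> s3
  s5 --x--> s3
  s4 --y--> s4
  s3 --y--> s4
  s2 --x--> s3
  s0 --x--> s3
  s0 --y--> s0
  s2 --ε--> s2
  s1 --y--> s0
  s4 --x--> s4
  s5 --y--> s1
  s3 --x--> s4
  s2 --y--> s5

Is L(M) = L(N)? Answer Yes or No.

Yes

Converting the expression M to a DFA (subset construction, then merging equivalent states) gives the minimal DFA with states {m0, m1, m2, m3}, start state m0, accepting states {m1, m2} and transitions m0: x→m1, y→m2; m1: x→m3, y→m3; m2: x→m1, y→m2; m3: x→m3, y→m3.
Exploring the product automaton M × N from the start pair (m0, s2), following both machines on each input symbol, reaches 6 state pairs: (m0, s2), (m1, s3), (m2, s5), (m3, s4), (m2, s1), (m2, s0).
M accepts in {m1, m2} and N accepts in {s0, s1, s3, s5}. In every reachable pair the two components are either both accepting — (m1, s3), (m2, s5), (m2, s1), (m2, s0) — or both non-accepting, so no string is accepted by exactly one of the machines: L(M) \ L(N) and L(N) \ L(M) are both empty.
Hence every string is accepted by M iff it is accepted by N, and the two languages coincide.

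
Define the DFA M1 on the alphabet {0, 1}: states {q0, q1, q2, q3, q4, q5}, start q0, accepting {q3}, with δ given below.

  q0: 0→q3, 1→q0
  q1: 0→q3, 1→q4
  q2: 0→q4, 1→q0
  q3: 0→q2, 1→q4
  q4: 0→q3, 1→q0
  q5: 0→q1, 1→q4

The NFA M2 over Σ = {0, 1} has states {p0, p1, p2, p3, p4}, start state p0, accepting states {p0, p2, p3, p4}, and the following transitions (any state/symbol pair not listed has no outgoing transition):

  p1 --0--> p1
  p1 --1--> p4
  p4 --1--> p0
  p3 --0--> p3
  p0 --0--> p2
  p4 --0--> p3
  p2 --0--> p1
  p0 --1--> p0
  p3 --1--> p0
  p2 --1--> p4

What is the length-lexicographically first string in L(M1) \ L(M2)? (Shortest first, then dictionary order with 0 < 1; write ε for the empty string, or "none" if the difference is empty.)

0000

The string 0000 is accepted by M1 but not by M2.
No shorter string lies in the difference, and 0000 is the lexicographically first length-4 string in L(M1) \ L(M2).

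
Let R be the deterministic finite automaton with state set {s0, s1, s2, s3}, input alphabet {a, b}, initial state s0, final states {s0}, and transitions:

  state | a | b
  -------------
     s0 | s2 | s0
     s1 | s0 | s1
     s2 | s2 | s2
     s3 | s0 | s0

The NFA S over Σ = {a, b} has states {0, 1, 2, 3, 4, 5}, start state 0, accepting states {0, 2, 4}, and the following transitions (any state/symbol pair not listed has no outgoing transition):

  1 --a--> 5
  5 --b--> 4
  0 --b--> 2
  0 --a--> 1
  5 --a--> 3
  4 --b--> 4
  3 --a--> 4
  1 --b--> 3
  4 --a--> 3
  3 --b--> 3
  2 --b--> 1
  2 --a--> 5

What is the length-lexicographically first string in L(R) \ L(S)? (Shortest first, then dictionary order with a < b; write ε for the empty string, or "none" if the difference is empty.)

bb

The string bb is accepted by R but not by S.
No shorter string lies in the difference, and bb is the lexicographically first length-2 string in L(R) \ L(S).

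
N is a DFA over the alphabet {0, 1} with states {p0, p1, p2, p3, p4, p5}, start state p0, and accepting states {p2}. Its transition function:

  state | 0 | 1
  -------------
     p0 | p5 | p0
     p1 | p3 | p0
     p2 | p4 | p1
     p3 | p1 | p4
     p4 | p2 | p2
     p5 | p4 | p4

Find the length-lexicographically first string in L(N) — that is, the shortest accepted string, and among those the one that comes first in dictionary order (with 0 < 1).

000

A breadth-first search from p0 reaches an accepting state first via the path p0 → p5 → p4 → p2 on input 000.
No string of length < 3 is accepted (BFS exhausts all shorter strings without reaching an accepting state), and 000 is the lexicographically least accepting string of length 3.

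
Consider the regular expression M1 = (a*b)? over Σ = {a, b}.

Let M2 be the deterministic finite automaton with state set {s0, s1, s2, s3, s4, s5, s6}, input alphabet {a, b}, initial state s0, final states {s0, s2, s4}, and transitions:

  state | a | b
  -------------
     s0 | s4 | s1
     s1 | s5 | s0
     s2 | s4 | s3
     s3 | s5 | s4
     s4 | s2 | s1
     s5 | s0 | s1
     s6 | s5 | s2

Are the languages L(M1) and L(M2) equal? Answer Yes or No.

The string b is accepted by M1 but rejected by M2.
So L(M1) ≠ L(M2).

No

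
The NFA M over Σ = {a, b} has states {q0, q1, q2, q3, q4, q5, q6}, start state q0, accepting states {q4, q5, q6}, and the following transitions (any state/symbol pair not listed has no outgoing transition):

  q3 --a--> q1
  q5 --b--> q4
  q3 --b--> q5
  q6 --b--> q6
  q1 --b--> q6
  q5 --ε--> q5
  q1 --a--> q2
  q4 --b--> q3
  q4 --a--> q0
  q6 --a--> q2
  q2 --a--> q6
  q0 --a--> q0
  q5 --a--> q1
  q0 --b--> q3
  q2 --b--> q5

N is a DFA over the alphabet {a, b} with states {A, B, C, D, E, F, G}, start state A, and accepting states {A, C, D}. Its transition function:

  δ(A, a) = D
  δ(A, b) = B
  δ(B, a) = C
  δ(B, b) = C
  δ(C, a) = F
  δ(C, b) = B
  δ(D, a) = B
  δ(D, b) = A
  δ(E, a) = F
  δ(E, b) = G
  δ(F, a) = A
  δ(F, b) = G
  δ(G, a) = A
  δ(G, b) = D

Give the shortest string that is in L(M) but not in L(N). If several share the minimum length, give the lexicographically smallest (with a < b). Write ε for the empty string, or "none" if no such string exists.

abb

The string abb is accepted by M but not by N.
No shorter string lies in the difference, and abb is the lexicographically first length-3 string in L(M) \ L(N).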